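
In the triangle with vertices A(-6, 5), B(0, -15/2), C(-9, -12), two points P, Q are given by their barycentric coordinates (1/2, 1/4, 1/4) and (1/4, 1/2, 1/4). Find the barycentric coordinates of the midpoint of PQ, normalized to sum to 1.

(3/8, 3/8, 1/4)

Since both coordinate triples sum to 1, the midpoint's barycentrics are the componentwise average.
(1/2+1/4)/2 = 3/8; similarly 3/8 and 1/4.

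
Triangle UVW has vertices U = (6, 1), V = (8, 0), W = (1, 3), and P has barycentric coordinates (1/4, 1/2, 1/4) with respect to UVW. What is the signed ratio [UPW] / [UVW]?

The signed ratio [UPW]/[UVW] equals the barycentric coordinate of P at vertex V, which is 1/2.

1/2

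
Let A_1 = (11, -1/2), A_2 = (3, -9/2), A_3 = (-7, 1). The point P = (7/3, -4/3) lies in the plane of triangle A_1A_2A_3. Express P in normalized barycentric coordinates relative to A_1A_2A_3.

(1/3, 1/3, 1/3)

Signed area of the reference triangle: [A_1A_2A_3] = ½·(11·(-9/2−1) + 3·(1−(-1/2)) + (-7)·(-1/2−(-9/2))) = ½·(-121/2 + 9/2 − 28) = -42.
[PA_2A_3] = ½·((7/3)·(-9/2−1) + 3·(1−(-4/3)) + (-7)·(-4/3−(-9/2))) = ½·(-77/6 + 7 − 133/6) = -14, so the A_1-coordinate is (-14)/(-42) = 1/3.
[A_1PA_3] = ½·(11·(-4/3−1) + (7/3)·(1−(-1/2)) + (-7)·(-1/2−(-4/3))) = ½·(-77/3 + 7/2 − 35/6) = -14, so the A_2-coordinate is 1/3.
[A_1A_2P] = ½·(11·(-9/2−(-4/3)) + 3·(-4/3−(-1/2)) + (7/3)·(-1/2−(-9/2))) = ½·(-209/6 − 5/2 + 28/3) = -14, so the A_3-coordinate is 1/3.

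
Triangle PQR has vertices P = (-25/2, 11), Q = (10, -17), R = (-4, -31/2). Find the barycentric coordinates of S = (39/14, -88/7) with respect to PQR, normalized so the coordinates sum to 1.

Signed area of the reference triangle: [PQR] = ½·((-25/2)·(-17−(-31/2)) + 10·(-31/2−11) + (-4)·(11−(-17))) = ½·(75/4 − 265 − 112) = -1433/8.
[SQR] = ½·((39/14)·(-17−(-31/2)) + 10·(-31/2−(-88/7)) + (-4)·(-88/7−(-17))) = ½·(-117/28 − 205/7 − 124/7) = -1433/56, so the P-coordinate is (-1433/56)/(-1433/8) = 1/7.
[PSR] = ½·((-25/2)·(-88/7−(-31/2)) + (39/14)·(-31/2−11) + (-4)·(11−(-88/7))) = ½·(-1025/28 − 2067/28 − 660/7) = -1433/14, so the Q-coordinate is 4/7.
[PQS] = ½·((-25/2)·(-17−(-88/7)) + 10·(-88/7−11) + (39/14)·(11−(-17))) = ½·(775/14 − 1650/7 + 78) = -1433/28, so the R-coordinate is 2/7.
Check: 1/7 + 4/7 + 2/7 = 1.

(1/7, 4/7, 2/7)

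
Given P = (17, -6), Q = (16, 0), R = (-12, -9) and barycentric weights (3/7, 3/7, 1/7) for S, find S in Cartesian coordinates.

(87/7, -27/7)

S = (3/7)·P + (3/7)·Q + (1/7)·R.
x-coordinate: (3/7)·17 + (3/7)·16 + (1/7)·(-12) = 87/7.
y-coordinate: (3/7)·(-6) + (3/7)·0 + (1/7)·(-9) = -27/7.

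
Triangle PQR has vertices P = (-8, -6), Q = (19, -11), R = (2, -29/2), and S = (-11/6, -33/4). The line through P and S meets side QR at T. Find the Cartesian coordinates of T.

(21/2, -51/4)

Barycentric coordinates of S with respect to PQR: (2/3, 1/6, 1/6).
On side QR the P-coordinate is zero; dropping S's P-weight 2/3 and renormalizing the remaining 1/6 : 1/6 gives weights 1/2, 1/2 on Q, R.
T = (1/2)·(19, -11) + (1/2)·(2, -29/2) = (21/2, -51/4).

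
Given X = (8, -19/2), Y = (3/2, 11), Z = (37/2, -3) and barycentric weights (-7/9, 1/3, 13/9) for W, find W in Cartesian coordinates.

W = (-7/9)·X + (1/3)·Y + (13/9)·Z.
x-coordinate: (-7/9)·8 + (1/3)·(3/2) + (13/9)·(37/2) = 21.
y-coordinate: (-7/9)·(-19/2) + (1/3)·11 + (13/9)·(-3) = 121/18.

(21, 121/18)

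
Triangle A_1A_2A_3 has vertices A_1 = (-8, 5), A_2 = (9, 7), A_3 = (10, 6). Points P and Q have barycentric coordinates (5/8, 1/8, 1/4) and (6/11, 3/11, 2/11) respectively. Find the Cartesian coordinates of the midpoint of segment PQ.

(-129/176, 247/44)

Barycentric coordinates of the midpoint are the average: (103/176, 35/176, 19/88).
Converting: (103/176)·A_1 + (35/176)·A_2 + (19/88)·A_3 = (-129/176, 247/44).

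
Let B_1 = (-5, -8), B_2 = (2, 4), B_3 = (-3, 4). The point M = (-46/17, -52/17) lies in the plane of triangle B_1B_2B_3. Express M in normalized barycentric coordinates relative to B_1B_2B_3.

(10/17, 5/17, 2/17)

Signed area of the reference triangle: [B_1B_2B_3] = ½·((-5)·(4−4) + 2·(4−(-8)) + (-3)·(-8−4)) = ½·(0 + 24 + 36) = 30.
[MB_2B_3] = ½·((-46/17)·(4−4) + 2·(4−(-52/17)) + (-3)·(-52/17−4)) = ½·(0 + 240/17 + 360/17) = 300/17, so the B_1-coordinate is (300/17)/30 = 10/17.
[B_1MB_3] = ½·((-5)·(-52/17−4) + (-46/17)·(4−(-8)) + (-3)·(-8−(-52/17))) = ½·(600/17 − 552/17 + 252/17) = 150/17, so the B_2-coordinate is 5/17.
[B_1B_2M] = ½·((-5)·(4−(-52/17)) + 2·(-52/17−(-8)) + (-46/17)·(-8−4)) = ½·(-600/17 + 168/17 + 552/17) = 60/17, so the B_3-coordinate is 2/17.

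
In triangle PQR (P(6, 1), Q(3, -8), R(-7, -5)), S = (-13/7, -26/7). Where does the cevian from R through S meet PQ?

Barycentric coordinates of S with respect to PQR: (2/7, 1/7, 4/7).
On side PQ the R-coordinate is zero; dropping S's R-weight 4/7 and renormalizing the remaining 2/7 : 1/7 gives weights 2/3, 1/3 on P, Q.
T = (2/3)·(6, 1) + (1/3)·(3, -8) = (5, -2).

(5, -2)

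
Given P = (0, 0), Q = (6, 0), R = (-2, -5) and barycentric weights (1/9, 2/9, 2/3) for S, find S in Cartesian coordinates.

S = (1/9)·P + (2/9)·Q + (2/3)·R.
x-coordinate: (1/9)·0 + (2/9)·6 + (2/3)·(-2) = 0.
y-coordinate: (1/9)·0 + (2/9)·0 + (2/3)·(-5) = -10/3.

(0, -10/3)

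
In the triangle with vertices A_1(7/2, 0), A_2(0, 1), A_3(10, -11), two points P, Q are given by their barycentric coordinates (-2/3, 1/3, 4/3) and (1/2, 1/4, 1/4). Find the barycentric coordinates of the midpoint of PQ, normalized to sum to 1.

(-1/12, 7/24, 19/24)

Since both coordinate triples sum to 1, the midpoint's barycentrics are the componentwise average.
(-2/3+1/2)/2 = -1/12; similarly 7/24 and 19/24.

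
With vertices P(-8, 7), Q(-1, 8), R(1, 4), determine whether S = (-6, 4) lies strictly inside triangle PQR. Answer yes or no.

no

Barycentric coordinates of S: (14/15, -7/10, 23/30).
The three coordinates are positive, negative, positive; a point is interior exactly when all three are positive.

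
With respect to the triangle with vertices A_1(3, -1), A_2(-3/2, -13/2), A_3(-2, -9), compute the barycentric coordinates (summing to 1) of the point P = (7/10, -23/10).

(2/5, 7/5, -4/5)

Signed area of the reference triangle: [A_1A_2A_3] = ½·(3·(-13/2−(-9)) + (-3/2)·(-9−(-1)) + (-2)·(-1−(-13/2))) = ½·(15/2 + 12 − 11) = 17/4.
[PA_2A_3] = ½·((7/10)·(-13/2−(-9)) + (-3/2)·(-9−(-23/10)) + (-2)·(-23/10−(-13/2))) = ½·(7/4 + 201/20 − 42/5) = 17/10, so the A_1-coordinate is (17/10)/(17/4) = 2/5.
[A_1PA_3] = ½·(3·(-23/10−(-9)) + (7/10)·(-9−(-1)) + (-2)·(-1−(-23/10))) = ½·(201/10 − 28/5 − 13/5) = 119/20, so the A_2-coordinate is 7/5.
[A_1A_2P] = ½·(3·(-13/2−(-23/10)) + (-3/2)·(-23/10−(-1)) + (7/10)·(-1−(-13/2))) = ½·(-63/5 + 39/20 + 77/20) = -17/5, so the A_3-coordinate is -4/5.
Check: 2/5 + 7/5 − 4/5 = 1.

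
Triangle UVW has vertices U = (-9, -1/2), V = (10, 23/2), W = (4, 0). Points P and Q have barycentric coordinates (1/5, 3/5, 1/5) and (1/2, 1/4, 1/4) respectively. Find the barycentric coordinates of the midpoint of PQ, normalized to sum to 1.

Since both coordinate triples sum to 1, the midpoint's barycentrics are the componentwise average.
(1/5+1/2)/2 = 7/20; similarly 17/40 and 9/40.

(7/20, 17/40, 9/40)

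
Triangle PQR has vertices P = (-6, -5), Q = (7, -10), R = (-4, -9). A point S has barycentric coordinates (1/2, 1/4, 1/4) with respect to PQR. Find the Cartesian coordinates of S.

S = (1/2)·P + (1/4)·Q + (1/4)·R.
x-coordinate: (1/2)·(-6) + (1/4)·7 + (1/4)·(-4) = -9/4.
y-coordinate: (1/2)·(-5) + (1/4)·(-10) + (1/4)·(-9) = -29/4.

(-9/4, -29/4)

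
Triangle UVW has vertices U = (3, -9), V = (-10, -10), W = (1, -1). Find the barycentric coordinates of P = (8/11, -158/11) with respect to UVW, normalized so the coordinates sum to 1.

Signed area of the reference triangle: [UVW] = ½·(3·(-10−(-1)) + (-10)·(-1−(-9)) + 1·(-9−(-10))) = ½·(-27 − 80 + 1) = -53.
[PVW] = ½·((8/11)·(-10−(-1)) + (-10)·(-1−(-158/11)) + 1·(-158/11−(-10))) = ½·(-72/11 − 1470/11 − 48/11) = -795/11, so the U-coordinate is (-795/11)/(-53) = 15/11.
[UPW] = ½·(3·(-158/11−(-1)) + (8/11)·(-1−(-9)) + 1·(-9−(-158/11))) = ½·(-441/11 + 64/11 + 59/11) = -159/11, so the V-coordinate is 3/11.
[UVP] = ½·(3·(-10−(-158/11)) + (-10)·(-158/11−(-9)) + (8/11)·(-9−(-10))) = ½·(144/11 + 590/11 + 8/11) = 371/11, so the W-coordinate is -7/11.
Check: 15/11 + 3/11 − 7/11 = 1.

(15/11, 3/11, -7/11)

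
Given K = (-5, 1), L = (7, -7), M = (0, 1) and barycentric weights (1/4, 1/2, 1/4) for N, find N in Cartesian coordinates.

(9/4, -3)

N = (1/4)·K + (1/2)·L + (1/4)·M.
x-coordinate: (1/4)·(-5) + (1/2)·7 + (1/4)·0 = 9/4.
y-coordinate: (1/4)·1 + (1/2)·(-7) + (1/4)·1 = -3.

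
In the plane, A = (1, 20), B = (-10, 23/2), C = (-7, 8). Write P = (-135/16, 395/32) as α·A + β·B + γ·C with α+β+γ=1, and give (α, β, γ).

(1/8, 13/16, 1/16)

Signed area of the reference triangle: [ABC] = ½·(1·(23/2−8) + (-10)·(8−20) + (-7)·(20−(23/2))) = ½·(7/2 + 120 − 119/2) = 32.
[PBC] = ½·((-135/16)·(23/2−8) + (-10)·(8−(395/32)) + (-7)·(395/32−(23/2))) = ½·(-945/32 + 695/16 − 189/32) = 4, so the A-coordinate is 4/32 = 1/8.
[APC] = ½·(1·(395/32−8) + (-135/16)·(8−20) + (-7)·(20−(395/32))) = ½·(139/32 + 405/4 − 1715/32) = 26, so the B-coordinate is 13/16.
[ABP] = ½·(1·(23/2−(395/32)) + (-10)·(395/32−20) + (-135/16)·(20−(23/2))) = ½·(-27/32 + 1225/16 − 2295/32) = 2, so the C-coordinate is 1/16.
Check: 1/8 + 13/16 + 1/16 = 1.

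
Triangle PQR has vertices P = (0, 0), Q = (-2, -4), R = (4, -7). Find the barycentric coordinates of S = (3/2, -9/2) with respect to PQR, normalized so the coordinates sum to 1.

(1/4, 1/4, 1/2)

Signed area of the reference triangle: [PQR] = ½·(0·(-4−(-7)) + (-2)·(-7−0) + 4·(0−(-4))) = ½·(0 + 14 + 16) = 15.
[SQR] = ½·((3/2)·(-4−(-7)) + (-2)·(-7−(-9/2)) + 4·(-9/2−(-4))) = ½·(9/2 + 5 − 2) = 15/4, so the P-coordinate is (15/4)/15 = 1/4.
[PSR] = ½·(0·(-9/2−(-7)) + (3/2)·(-7−0) + 4·(0−(-9/2))) = ½·(0 − 21/2 + 18) = 15/4, so the Q-coordinate is 1/4.
[PQS] = ½·(0·(-4−(-9/2)) + (-2)·(-9/2−0) + (3/2)·(0−(-4))) = ½·(0 + 9 + 6) = 15/2, so the R-coordinate is 1/2.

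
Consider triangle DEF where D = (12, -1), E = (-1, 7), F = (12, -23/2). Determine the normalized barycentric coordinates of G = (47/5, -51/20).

Signed area of the reference triangle: [DEF] = ½·(12·(7−(-23/2)) + (-1)·(-23/2−(-1)) + 12·(-1−7)) = ½·(222 + 21/2 − 96) = 273/4.
[GEF] = ½·((47/5)·(7−(-23/2)) + (-1)·(-23/2−(-51/20)) + 12·(-51/20−7)) = ½·(1739/10 + 179/20 − 573/5) = 273/8, so the D-coordinate is (273/8)/(273/4) = 1/2.
[DGF] = ½·(12·(-51/20−(-23/2)) + (47/5)·(-23/2−(-1)) + 12·(-1−(-51/20))) = ½·(537/5 − 987/10 + 93/5) = 273/20, so the E-coordinate is 1/5.
[DEG] = ½·(12·(7−(-51/20)) + (-1)·(-51/20−(-1)) + (47/5)·(-1−7)) = ½·(573/5 + 31/20 − 376/5) = 819/40, so the F-coordinate is 3/10.

(1/2, 1/5, 3/10)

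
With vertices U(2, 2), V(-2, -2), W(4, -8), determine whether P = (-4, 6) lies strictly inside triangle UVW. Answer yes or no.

Barycentric coordinates of P: (3/4, 13/12, -5/6).
The three coordinates are positive, positive, negative; a point is interior exactly when all three are positive.

no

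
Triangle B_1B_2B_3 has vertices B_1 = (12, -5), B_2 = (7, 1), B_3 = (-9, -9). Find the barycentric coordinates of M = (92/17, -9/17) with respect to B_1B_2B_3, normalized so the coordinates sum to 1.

(1/17, 14/17, 2/17)

Signed area of the reference triangle: [B_1B_2B_3] = ½·(12·(1−(-9)) + 7·(-9−(-5)) + (-9)·(-5−1)) = ½·(120 − 28 + 54) = 73.
[MB_2B_3] = ½·((92/17)·(1−(-9)) + 7·(-9−(-9/17)) + (-9)·(-9/17−1)) = ½·(920/17 − 1008/17 + 234/17) = 73/17, so the B_1-coordinate is (73/17)/73 = 1/17.
[B_1MB_3] = ½·(12·(-9/17−(-9)) + (92/17)·(-9−(-5)) + (-9)·(-5−(-9/17))) = ½·(1728/17 − 368/17 + 684/17) = 1022/17, so the B_2-coordinate is 14/17.
[B_1B_2M] = ½·(12·(1−(-9/17)) + 7·(-9/17−(-5)) + (92/17)·(-5−1)) = ½·(312/17 + 532/17 − 552/17) = 146/17, so the B_3-coordinate is 2/17.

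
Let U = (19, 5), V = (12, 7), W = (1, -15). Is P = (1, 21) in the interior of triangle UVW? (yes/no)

no

Barycentric coordinates of P: (-9/4, 81/22, -19/44).
The three coordinates are negative, positive, negative; a point is interior exactly when all three are positive.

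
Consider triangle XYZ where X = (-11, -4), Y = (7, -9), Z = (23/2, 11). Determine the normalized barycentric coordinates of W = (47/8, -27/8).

(1/8, 5/8, 1/4)

Signed area of the reference triangle: [XYZ] = ½·((-11)·(-9−11) + 7·(11−(-4)) + (23/2)·(-4−(-9))) = ½·(220 + 105 + 115/2) = 765/4.
[WYZ] = ½·((47/8)·(-9−11) + 7·(11−(-27/8)) + (23/2)·(-27/8−(-9))) = ½·(-235/2 + 805/8 + 1035/16) = 765/32, so the X-coordinate is (765/32)/(765/4) = 1/8.
[XWZ] = ½·((-11)·(-27/8−11) + (47/8)·(11−(-4)) + (23/2)·(-4−(-27/8))) = ½·(1265/8 + 705/8 − 115/16) = 3825/32, so the Y-coordinate is 5/8.
[XYW] = ½·((-11)·(-9−(-27/8)) + 7·(-27/8−(-4)) + (47/8)·(-4−(-9))) = ½·(495/8 + 35/8 + 235/8) = 765/16, so the Z-coordinate is 1/4.
Check: 1/8 + 5/8 + 1/4 = 1.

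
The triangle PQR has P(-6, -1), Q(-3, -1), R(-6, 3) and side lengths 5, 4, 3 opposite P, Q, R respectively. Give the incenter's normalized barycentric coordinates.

(5/12, 1/3, 1/4)

The incenter has barycentric coordinates proportional to the opposite side lengths: (5 : 4 : 3).
Normalizing by 5+4+3 = 12 gives (5/12, 1/3, 1/4).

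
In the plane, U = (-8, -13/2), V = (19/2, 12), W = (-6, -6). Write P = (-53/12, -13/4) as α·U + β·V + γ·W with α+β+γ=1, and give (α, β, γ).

(1/2, 1/6, 1/3)

Signed area of the reference triangle: [UVW] = ½·((-8)·(12−(-6)) + (19/2)·(-6−(-13/2)) + (-6)·(-13/2−12)) = ½·(-144 + 19/4 + 111) = -113/8.
[PVW] = ½·((-53/12)·(12−(-6)) + (19/2)·(-6−(-13/4)) + (-6)·(-13/4−12)) = ½·(-159/2 − 209/8 + 183/2) = -113/16, so the U-coordinate is (-113/16)/(-113/8) = 1/2.
[UPW] = ½·((-8)·(-13/4−(-6)) + (-53/12)·(-6−(-13/2)) + (-6)·(-13/2−(-13/4))) = ½·(-22 − 53/24 + 39/2) = -113/48, so the V-coordinate is 1/6.
[UVP] = ½·((-8)·(12−(-13/4)) + (19/2)·(-13/4−(-13/2)) + (-53/12)·(-13/2−12)) = ½·(-122 + 247/8 + 1961/24) = -113/24, so the W-coordinate is 1/3.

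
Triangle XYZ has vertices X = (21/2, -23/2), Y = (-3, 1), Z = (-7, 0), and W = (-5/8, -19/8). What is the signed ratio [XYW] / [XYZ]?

1/4

[XYZ] = ½·((21/2)·(1−0) + (-3)·(0−(-23/2)) + (-7)·(-23/2−1)) = ½·(21/2 − 69/2 + 175/2) = 127/4.
[XYW] = ½·((21/2)·(1−(-19/8)) + (-3)·(-19/8−(-23/2)) + (-5/8)·(-23/2−1)) = ½·(567/16 − 219/8 + 125/16) = 127/16, so the ratio is (127/16)/(127/4) = 1/4.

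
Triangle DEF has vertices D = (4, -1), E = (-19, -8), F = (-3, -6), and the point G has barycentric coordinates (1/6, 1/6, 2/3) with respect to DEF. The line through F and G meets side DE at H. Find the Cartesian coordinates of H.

(-15/2, -9/2)

Line FG meets DE where the F-coordinate vanishes; zeroing G's F-weight and renormalizing leaves D, E-weights 1/6 : 1/6 → (1/2, 1/2).
So H = (1/2)·D + (1/2)·E = (-15/2, -9/2).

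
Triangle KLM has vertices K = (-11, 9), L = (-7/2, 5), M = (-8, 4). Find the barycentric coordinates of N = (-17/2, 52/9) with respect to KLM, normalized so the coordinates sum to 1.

(1/3, 1/9, 5/9)

Signed area of the reference triangle: [KLM] = ½·((-11)·(5−4) + (-7/2)·(4−9) + (-8)·(9−5)) = ½·(-11 + 35/2 − 32) = -51/4.
[NLM] = ½·((-17/2)·(5−4) + (-7/2)·(4−(52/9)) + (-8)·(52/9−5)) = ½·(-17/2 + 56/9 − 56/9) = -17/4, so the K-coordinate is (-17/4)/(-51/4) = 1/3.
[KNM] = ½·((-11)·(52/9−4) + (-17/2)·(4−9) + (-8)·(9−(52/9))) = ½·(-176/9 + 85/2 − 232/9) = -17/12, so the L-coordinate is 1/9.
[KLN] = ½·((-11)·(5−(52/9)) + (-7/2)·(52/9−9) + (-17/2)·(9−5)) = ½·(77/9 + 203/18 − 34) = -85/12, so the M-coordinate is 5/9.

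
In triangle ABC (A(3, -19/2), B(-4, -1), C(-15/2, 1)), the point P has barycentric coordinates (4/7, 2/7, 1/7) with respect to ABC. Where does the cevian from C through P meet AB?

(2/3, -20/3)

Line CP meets AB where the C-coordinate vanishes; zeroing P's C-weight and renormalizing leaves A, B-weights 4/7 : 2/7 → (2/3, 1/3).
So Q = (2/3)·A + (1/3)·B = (2/3, -20/3).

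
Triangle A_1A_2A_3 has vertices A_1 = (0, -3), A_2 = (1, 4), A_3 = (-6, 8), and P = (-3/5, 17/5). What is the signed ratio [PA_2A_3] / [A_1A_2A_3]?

[A_1A_2A_3] = ½·(0·(4−8) + 1·(8−(-3)) + (-6)·(-3−4)) = ½·(0 + 11 + 42) = 53/2.
[PA_2A_3] = ½·((-3/5)·(4−8) + 1·(8−(17/5)) + (-6)·(17/5−4)) = ½·(12/5 + 23/5 + 18/5) = 53/10, so the ratio is (53/10)/(53/2) = 1/5.

1/5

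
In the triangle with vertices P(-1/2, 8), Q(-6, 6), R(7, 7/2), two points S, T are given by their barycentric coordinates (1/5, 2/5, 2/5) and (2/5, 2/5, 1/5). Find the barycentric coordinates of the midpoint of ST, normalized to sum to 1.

(3/10, 2/5, 3/10)

Since both coordinate triples sum to 1, the midpoint's barycentrics are the componentwise average.
(1/5+2/5)/2 = 3/10; similarly 2/5 and 3/10.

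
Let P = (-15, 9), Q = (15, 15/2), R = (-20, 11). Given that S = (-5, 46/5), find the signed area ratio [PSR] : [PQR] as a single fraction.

2/5

[PQR] = ½·((-15)·(15/2−11) + 15·(11−9) + (-20)·(9−(15/2))) = ½·(105/2 + 30 − 30) = 105/4.
[PSR] = ½·((-15)·(46/5−11) + (-5)·(11−9) + (-20)·(9−(46/5))) = ½·(27 − 10 + 4) = 21/2, so the ratio is (21/2)/(105/4) = 2/5.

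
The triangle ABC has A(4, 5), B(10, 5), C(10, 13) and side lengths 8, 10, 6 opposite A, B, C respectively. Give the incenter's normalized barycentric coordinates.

(1/3, 5/12, 1/4)

The incenter has barycentric coordinates proportional to the opposite side lengths: (8 : 10 : 6).
Normalizing by 8+10+6 = 24 gives (1/3, 5/12, 1/4).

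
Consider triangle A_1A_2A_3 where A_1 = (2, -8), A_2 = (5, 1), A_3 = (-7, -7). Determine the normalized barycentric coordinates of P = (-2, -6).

Signed area of the reference triangle: [A_1A_2A_3] = ½·(2·(1−(-7)) + 5·(-7−(-8)) + (-7)·(-8−1)) = ½·(16 + 5 + 63) = 42.
[PA_2A_3] = ½·((-2)·(1−(-7)) + 5·(-7−(-6)) + (-7)·(-6−1)) = ½·(-16 − 5 + 49) = 14, so the A_1-coordinate is 14/42 = 1/3.
[A_1PA_3] = ½·(2·(-6−(-7)) + (-2)·(-7−(-8)) + (-7)·(-8−(-6))) = ½·(2 − 2 + 14) = 7, so the A_2-coordinate is 1/6.
[A_1A_2P] = ½·(2·(1−(-6)) + 5·(-6−(-8)) + (-2)·(-8−1)) = ½·(14 + 10 + 18) = 21, so the A_3-coordinate is 1/2.

(1/3, 1/6, 1/2)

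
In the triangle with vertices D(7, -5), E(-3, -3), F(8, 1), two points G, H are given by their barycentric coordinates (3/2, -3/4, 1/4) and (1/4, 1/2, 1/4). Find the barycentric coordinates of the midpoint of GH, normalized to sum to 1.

(7/8, -1/8, 1/4)

Since both coordinate triples sum to 1, the midpoint's barycentrics are the componentwise average.
(3/2+1/4)/2 = 7/8; similarly -1/8 and 1/4.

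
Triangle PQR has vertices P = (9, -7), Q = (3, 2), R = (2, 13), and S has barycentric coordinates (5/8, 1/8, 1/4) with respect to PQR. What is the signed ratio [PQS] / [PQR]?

1/4

The signed ratio [PQS]/[PQR] equals the barycentric coordinate of S at vertex R, which is 1/4.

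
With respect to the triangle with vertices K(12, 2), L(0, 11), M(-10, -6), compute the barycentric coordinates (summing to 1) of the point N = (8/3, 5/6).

(1/2, 1/6, 1/3)

Signed area of the reference triangle: [KLM] = ½·(12·(11−(-6)) + 0·(-6−2) + (-10)·(2−11)) = ½·(204 + 0 + 90) = 147.
[NLM] = ½·((8/3)·(11−(-6)) + 0·(-6−(5/6)) + (-10)·(5/6−11)) = ½·(136/3 + 0 + 305/3) = 147/2, so the K-coordinate is (147/2)/147 = 1/2.
[KNM] = ½·(12·(5/6−(-6)) + (8/3)·(-6−2) + (-10)·(2−(5/6))) = ½·(82 − 64/3 − 35/3) = 49/2, so the L-coordinate is 1/6.
[KLN] = ½·(12·(11−(5/6)) + 0·(5/6−2) + (8/3)·(2−11)) = ½·(122 + 0 − 24) = 49, so the M-coordinate is 1/3.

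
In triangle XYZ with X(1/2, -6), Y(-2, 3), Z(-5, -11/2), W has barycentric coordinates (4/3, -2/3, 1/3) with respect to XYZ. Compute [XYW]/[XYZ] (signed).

The signed ratio [XYW]/[XYZ] equals the barycentric coordinate of W at vertex Z, which is 1/3.

1/3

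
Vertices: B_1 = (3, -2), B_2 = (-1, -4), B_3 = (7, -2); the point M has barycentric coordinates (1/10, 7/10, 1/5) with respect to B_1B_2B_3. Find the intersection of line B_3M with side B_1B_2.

(-1/2, -15/4)

Line B_3M meets B_1B_2 where the B_3-coordinate vanishes; zeroing M's B_3-weight and renormalizing leaves B_1, B_2-weights 1/10 : 7/10 → (1/8, 7/8).
So N = (1/8)·B_1 + (7/8)·B_2 = (-1/2, -15/4).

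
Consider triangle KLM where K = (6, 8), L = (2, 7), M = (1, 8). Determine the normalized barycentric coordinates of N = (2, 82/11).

(1/11, 6/11, 4/11)

Signed area of the reference triangle: [KLM] = ½·(6·(7−8) + 2·(8−8) + 1·(8−7)) = ½·(-6 + 0 + 1) = -5/2.
[NLM] = ½·(2·(7−8) + 2·(8−(82/11)) + 1·(82/11−7)) = ½·(-2 + 12/11 + 5/11) = -5/22, so the K-coordinate is (-5/22)/(-5/2) = 1/11.
[KNM] = ½·(6·(82/11−8) + 2·(8−8) + 1·(8−(82/11))) = ½·(-36/11 + 0 + 6/11) = -15/11, so the L-coordinate is 6/11.
[KLN] = ½·(6·(7−(82/11)) + 2·(82/11−8) + 2·(8−7)) = ½·(-30/11 − 12/11 + 2) = -10/11, so the M-coordinate is 4/11.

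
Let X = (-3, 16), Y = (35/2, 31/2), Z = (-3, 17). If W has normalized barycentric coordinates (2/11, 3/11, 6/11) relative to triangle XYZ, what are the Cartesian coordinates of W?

W = (2/11)·X + (3/11)·Y + (6/11)·Z.
x-coordinate: (2/11)·(-3) + (3/11)·(35/2) + (6/11)·(-3) = 57/22.
y-coordinate: (2/11)·16 + (3/11)·(31/2) + (6/11)·17 = 361/22.

(57/22, 361/22)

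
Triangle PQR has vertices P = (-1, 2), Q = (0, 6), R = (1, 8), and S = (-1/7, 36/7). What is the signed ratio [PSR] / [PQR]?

[PQR] = ½·((-1)·(6−8) + 0·(8−2) + 1·(2−6)) = ½·(2 + 0 − 4) = -1.
[PSR] = ½·((-1)·(36/7−8) + (-1/7)·(8−2) + 1·(2−(36/7))) = ½·(20/7 − 6/7 − 22/7) = -4/7, so the ratio is (-4/7)/(-1) = 4/7.

4/7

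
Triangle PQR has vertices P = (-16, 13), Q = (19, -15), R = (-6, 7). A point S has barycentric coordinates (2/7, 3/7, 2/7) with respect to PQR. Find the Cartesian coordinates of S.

(13/7, -5/7)

S = (2/7)·P + (3/7)·Q + (2/7)·R.
x-coordinate: (2/7)·(-16) + (3/7)·19 + (2/7)·(-6) = 13/7.
y-coordinate: (2/7)·13 + (3/7)·(-15) + (2/7)·7 = -5/7.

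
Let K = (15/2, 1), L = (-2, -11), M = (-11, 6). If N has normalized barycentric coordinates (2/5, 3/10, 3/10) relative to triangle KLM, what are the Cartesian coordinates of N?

N = (2/5)·K + (3/10)·L + (3/10)·M.
x-coordinate: (2/5)·(15/2) + (3/10)·(-2) + (3/10)·(-11) = -9/10.
y-coordinate: (2/5)·1 + (3/10)·(-11) + (3/10)·6 = -11/10.

(-9/10, -11/10)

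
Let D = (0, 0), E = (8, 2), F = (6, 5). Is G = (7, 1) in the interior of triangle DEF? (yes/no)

Barycentric coordinates of G: (5/28, 29/28, -3/14).
The three coordinates are positive, positive, negative; a point is interior exactly when all three are positive.

no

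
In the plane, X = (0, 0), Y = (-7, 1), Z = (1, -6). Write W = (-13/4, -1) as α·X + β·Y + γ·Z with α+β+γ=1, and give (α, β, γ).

(1/4, 1/2, 1/4)

Signed area of the reference triangle: [XYZ] = ½·(0·(1−(-6)) + (-7)·(-6−0) + 1·(0−1)) = ½·(0 + 42 − 1) = 41/2.
[WYZ] = ½·((-13/4)·(1−(-6)) + (-7)·(-6−(-1)) + 1·(-1−1)) = ½·(-91/4 + 35 − 2) = 41/8, so the X-coordinate is (41/8)/(41/2) = 1/4.
[XWZ] = ½·(0·(-1−(-6)) + (-13/4)·(-6−0) + 1·(0−(-1))) = ½·(0 + 39/2 + 1) = 41/4, so the Y-coordinate is 1/2.
[XYW] = ½·(0·(1−(-1)) + (-7)·(-1−0) + (-13/4)·(0−1)) = ½·(0 + 7 + 13/4) = 41/8, so the Z-coordinate is 1/4.
Check: 1/4 + 1/2 + 1/4 = 1.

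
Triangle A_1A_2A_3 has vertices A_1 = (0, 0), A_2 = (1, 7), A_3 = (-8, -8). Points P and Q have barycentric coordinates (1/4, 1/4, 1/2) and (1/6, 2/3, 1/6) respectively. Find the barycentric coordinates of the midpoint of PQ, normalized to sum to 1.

(5/24, 11/24, 1/3)

Since both coordinate triples sum to 1, the midpoint's barycentrics are the componentwise average.
(1/4+1/6)/2 = 5/24; similarly 11/24 and 1/3.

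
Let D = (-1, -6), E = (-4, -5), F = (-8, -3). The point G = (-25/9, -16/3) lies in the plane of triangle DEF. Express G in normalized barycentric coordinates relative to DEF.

(5/9, 1/3, 1/9)

Signed area of the reference triangle: [DEF] = ½·((-1)·(-5−(-3)) + (-4)·(-3−(-6)) + (-8)·(-6−(-5))) = ½·(2 − 12 + 8) = -1.
[GEF] = ½·((-25/9)·(-5−(-3)) + (-4)·(-3−(-16/3)) + (-8)·(-16/3−(-5))) = ½·(50/9 − 28/3 + 8/3) = -5/9, so the D-coordinate is (-5/9)/(-1) = 5/9.
[DGF] = ½·((-1)·(-16/3−(-3)) + (-25/9)·(-3−(-6)) + (-8)·(-6−(-16/3))) = ½·(7/3 − 25/3 + 16/3) = -1/3, so the E-coordinate is 1/3.
[DEG] = ½·((-1)·(-5−(-16/3)) + (-4)·(-16/3−(-6)) + (-25/9)·(-6−(-5))) = ½·(-1/3 − 8/3 + 25/9) = -1/9, so the F-coordinate is 1/9.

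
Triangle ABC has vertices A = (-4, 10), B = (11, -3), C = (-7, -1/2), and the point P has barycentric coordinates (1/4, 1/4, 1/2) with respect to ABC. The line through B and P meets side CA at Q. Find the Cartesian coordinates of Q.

(-6, 3)

Line BP meets CA where the B-coordinate vanishes; zeroing P's B-weight and renormalizing leaves C, A-weights 1/2 : 1/4 → (2/3, 1/3).
So Q = (2/3)·C + (1/3)·A = (-6, 3).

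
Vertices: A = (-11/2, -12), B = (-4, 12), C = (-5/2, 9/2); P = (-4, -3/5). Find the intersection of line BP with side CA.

(-4, -15/4)

Barycentric coordinates of P with respect to ABC: (2/5, 1/5, 2/5).
On side CA the B-coordinate is zero; dropping P's B-weight 1/5 and renormalizing the remaining 2/5 : 2/5 gives weights 1/2, 1/2 on C, A.
Q = (1/2)·(-5/2, 9/2) + (1/2)·(-11/2, -12) = (-4, -15/4).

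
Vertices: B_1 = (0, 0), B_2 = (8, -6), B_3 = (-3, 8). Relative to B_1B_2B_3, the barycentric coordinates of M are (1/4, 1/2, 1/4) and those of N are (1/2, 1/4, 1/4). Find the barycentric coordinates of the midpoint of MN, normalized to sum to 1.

Since both coordinate triples sum to 1, the midpoint's barycentrics are the componentwise average.
(1/4+1/2)/2 = 3/8; similarly 3/8 and 1/4.

(3/8, 3/8, 1/4)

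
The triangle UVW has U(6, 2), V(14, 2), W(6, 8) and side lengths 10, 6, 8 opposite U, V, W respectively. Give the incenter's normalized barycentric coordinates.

(5/12, 1/4, 1/3)

The incenter has barycentric coordinates proportional to the opposite side lengths: (10 : 6 : 8).
Normalizing by 10+6+8 = 24 gives (5/12, 1/4, 1/3).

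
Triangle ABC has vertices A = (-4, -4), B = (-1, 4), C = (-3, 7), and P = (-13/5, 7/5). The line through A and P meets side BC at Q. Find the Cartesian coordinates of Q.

Barycentric coordinates of P with respect to ABC: (2/5, 2/5, 1/5).
On side BC the A-coordinate is zero; dropping P's A-weight 2/5 and renormalizing the remaining 2/5 : 1/5 gives weights 2/3, 1/3 on B, C.
Q = (2/3)·(-1, 4) + (1/3)·(-3, 7) = (-5/3, 5).

(-5/3, 5)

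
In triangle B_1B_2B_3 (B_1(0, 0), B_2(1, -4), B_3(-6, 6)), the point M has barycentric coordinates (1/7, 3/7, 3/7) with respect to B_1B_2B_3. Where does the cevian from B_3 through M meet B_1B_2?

Line B_3M meets B_1B_2 where the B_3-coordinate vanishes; zeroing M's B_3-weight and renormalizing leaves B_1, B_2-weights 1/7 : 3/7 → (1/4, 3/4).
So N = (1/4)·B_1 + (3/4)·B_2 = (3/4, -3).

(3/4, -3)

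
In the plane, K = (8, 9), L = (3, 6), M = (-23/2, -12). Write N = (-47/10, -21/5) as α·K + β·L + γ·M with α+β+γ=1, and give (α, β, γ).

(1/5, 1/5, 3/5)

Signed area of the reference triangle: [KLM] = ½·(8·(6−(-12)) + 3·(-12−9) + (-23/2)·(9−6)) = ½·(144 − 63 − 69/2) = 93/4.
[NLM] = ½·((-47/10)·(6−(-12)) + 3·(-12−(-21/5)) + (-23/2)·(-21/5−6)) = ½·(-423/5 − 117/5 + 1173/10) = 93/20, so the K-coordinate is (93/20)/(93/4) = 1/5.
[KNM] = ½·(8·(-21/5−(-12)) + (-47/10)·(-12−9) + (-23/2)·(9−(-21/5))) = ½·(312/5 + 987/10 − 759/5) = 93/20, so the L-coordinate is 1/5.
[KLN] = ½·(8·(6−(-21/5)) + 3·(-21/5−9) + (-47/10)·(9−6)) = ½·(408/5 − 198/5 − 141/10) = 279/20, so the M-coordinate is 3/5.
Check: 1/5 + 1/5 + 3/5 = 1.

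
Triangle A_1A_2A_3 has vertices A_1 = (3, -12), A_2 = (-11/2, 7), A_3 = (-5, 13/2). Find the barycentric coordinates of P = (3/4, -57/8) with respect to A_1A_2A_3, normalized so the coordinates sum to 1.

Signed area of the reference triangle: [A_1A_2A_3] = ½·(3·(7−(13/2)) + (-11/2)·(13/2−(-12)) + (-5)·(-12−7)) = ½·(3/2 − 407/4 + 95) = -21/8.
[PA_2A_3] = ½·((3/4)·(7−(13/2)) + (-11/2)·(13/2−(-57/8)) + (-5)·(-57/8−7)) = ½·(3/8 − 1199/16 + 565/8) = -63/32, so the A_1-coordinate is (-63/32)/(-21/8) = 3/4.
[A_1PA_3] = ½·(3·(-57/8−(13/2)) + (3/4)·(13/2−(-12)) + (-5)·(-12−(-57/8))) = ½·(-327/8 + 111/8 + 195/8) = -21/16, so the A_2-coordinate is 1/2.
[A_1A_2P] = ½·(3·(7−(-57/8)) + (-11/2)·(-57/8−(-12)) + (3/4)·(-12−7)) = ½·(339/8 − 429/16 − 57/4) = 21/32, so the A_3-coordinate is -1/4.

(3/4, 1/2, -1/4)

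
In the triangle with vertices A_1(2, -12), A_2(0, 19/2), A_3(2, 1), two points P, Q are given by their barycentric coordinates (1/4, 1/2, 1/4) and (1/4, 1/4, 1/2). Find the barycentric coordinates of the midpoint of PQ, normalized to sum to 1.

Since both coordinate triples sum to 1, the midpoint's barycentrics are the componentwise average.
(1/4+1/4)/2 = 1/4; similarly 3/8 and 3/8.

(1/4, 3/8, 3/8)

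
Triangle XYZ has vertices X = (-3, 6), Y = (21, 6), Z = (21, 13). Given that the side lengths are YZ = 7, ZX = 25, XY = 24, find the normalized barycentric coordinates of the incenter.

(1/8, 25/56, 3/7)

The incenter has barycentric coordinates proportional to the opposite side lengths: (7 : 25 : 24).
Normalizing by 7+25+24 = 56 gives (1/8, 25/56, 3/7).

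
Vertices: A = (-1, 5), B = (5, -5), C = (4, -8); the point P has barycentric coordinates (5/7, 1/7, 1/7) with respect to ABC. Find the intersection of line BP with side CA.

Line BP meets CA where the B-coordinate vanishes; zeroing P's B-weight and renormalizing leaves C, A-weights 1/7 : 5/7 → (1/6, 5/6).
So Q = (1/6)·C + (5/6)·A = (-1/6, 17/6).

(-1/6, 17/6)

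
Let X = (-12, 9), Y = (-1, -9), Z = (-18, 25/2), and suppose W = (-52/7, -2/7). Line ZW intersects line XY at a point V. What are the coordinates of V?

(-16/5, -27/5)

Barycentric coordinates of W with respect to XYZ: (1/7, 4/7, 2/7).
On side XY the Z-coordinate is zero; dropping W's Z-weight 2/7 and renormalizing the remaining 1/7 : 4/7 gives weights 1/5, 4/5 on X, Y.
V = (1/5)·(-12, 9) + (4/5)·(-1, -9) = (-16/5, -27/5).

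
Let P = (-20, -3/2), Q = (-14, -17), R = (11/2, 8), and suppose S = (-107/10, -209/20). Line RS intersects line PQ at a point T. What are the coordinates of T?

Barycentric coordinates of S with respect to PQR: (1/10, 7/10, 1/5).
On side PQ the R-coordinate is zero; dropping S's R-weight 1/5 and renormalizing the remaining 1/10 : 7/10 gives weights 1/8, 7/8 on P, Q.
T = (1/8)·(-20, -3/2) + (7/8)·(-14, -17) = (-59/4, -241/16).

(-59/4, -241/16)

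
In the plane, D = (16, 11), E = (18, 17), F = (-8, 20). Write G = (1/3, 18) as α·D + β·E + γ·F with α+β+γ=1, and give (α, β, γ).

Signed area of the reference triangle: [DEF] = ½·(16·(17−20) + 18·(20−11) + (-8)·(11−17)) = ½·(-48 + 162 + 48) = 81.
[GEF] = ½·((1/3)·(17−20) + 18·(20−18) + (-8)·(18−17)) = ½·(-1 + 36 − 8) = 27/2, so the D-coordinate is (27/2)/81 = 1/6.
[DGF] = ½·(16·(18−20) + (1/3)·(20−11) + (-8)·(11−18)) = ½·(-32 + 3 + 56) = 27/2, so the E-coordinate is 1/6.
[DEG] = ½·(16·(17−18) + 18·(18−11) + (1/3)·(11−17)) = ½·(-16 + 126 − 2) = 54, so the F-coordinate is 2/3.
Check: 1/6 + 1/6 + 2/3 = 1.

(1/6, 1/6, 2/3)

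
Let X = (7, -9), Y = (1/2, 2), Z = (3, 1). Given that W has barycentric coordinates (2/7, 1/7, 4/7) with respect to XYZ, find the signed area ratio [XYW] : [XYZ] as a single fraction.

4/7

The signed ratio [XYW]/[XYZ] equals the barycentric coordinate of W at vertex Z, which is 4/7.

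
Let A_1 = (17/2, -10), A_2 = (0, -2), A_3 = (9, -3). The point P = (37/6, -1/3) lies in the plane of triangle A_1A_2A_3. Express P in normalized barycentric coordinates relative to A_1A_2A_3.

Signed area of the reference triangle: [A_1A_2A_3] = ½·((17/2)·(-2−(-3)) + 0·(-3−(-10)) + 9·(-10−(-2))) = ½·(17/2 + 0 − 72) = -127/4.
[PA_2A_3] = ½·((37/6)·(-2−(-3)) + 0·(-3−(-1/3)) + 9·(-1/3−(-2))) = ½·(37/6 + 0 + 15) = 127/12, so the A_1-coordinate is (127/12)/(-127/4) = -1/3.
[A_1PA_3] = ½·((17/2)·(-1/3−(-3)) + (37/6)·(-3−(-10)) + 9·(-10−(-1/3))) = ½·(68/3 + 259/6 − 87) = -127/12, so the A_2-coordinate is 1/3.
[A_1A_2P] = ½·((17/2)·(-2−(-1/3)) + 0·(-1/3−(-10)) + (37/6)·(-10−(-2))) = ½·(-85/6 + 0 − 148/3) = -127/4, so the A_3-coordinate is 1.

(-1/3, 1/3, 1)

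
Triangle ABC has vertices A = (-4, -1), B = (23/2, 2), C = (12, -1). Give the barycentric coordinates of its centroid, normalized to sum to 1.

(1/3, 1/3, 1/3)

The centroid is the average of the vertices, so each weight is 1/3.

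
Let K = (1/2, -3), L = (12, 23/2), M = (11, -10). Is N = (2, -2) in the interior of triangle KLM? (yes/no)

yes

Barycentric coordinates of N: (806/931, 12/133, 41/931).
The three coordinates are positive, positive, positive; a point is interior exactly when all three are positive.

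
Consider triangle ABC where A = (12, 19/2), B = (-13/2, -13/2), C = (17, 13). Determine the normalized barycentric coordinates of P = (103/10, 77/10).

Signed area of the reference triangle: [ABC] = ½·(12·(-13/2−13) + (-13/2)·(13−(19/2)) + 17·(19/2−(-13/2))) = ½·(-234 − 91/4 + 272) = 61/8.
[PBC] = ½·((103/10)·(-13/2−13) + (-13/2)·(13−(77/10)) + 17·(77/10−(-13/2))) = ½·(-4017/20 − 689/20 + 1207/5) = 61/20, so the A-coordinate is (61/20)/(61/8) = 2/5.
[APC] = ½·(12·(77/10−13) + (103/10)·(13−(19/2)) + 17·(19/2−(77/10))) = ½·(-318/5 + 721/20 + 153/5) = 61/40, so the B-coordinate is 1/5.
[ABP] = ½·(12·(-13/2−(77/10)) + (-13/2)·(77/10−(19/2)) + (103/10)·(19/2−(-13/2))) = ½·(-852/5 + 117/10 + 824/5) = 61/20, so the C-coordinate is 2/5.

(2/5, 1/5, 2/5)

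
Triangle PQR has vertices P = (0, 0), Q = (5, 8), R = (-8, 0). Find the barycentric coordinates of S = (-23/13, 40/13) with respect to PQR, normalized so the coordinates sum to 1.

Signed area of the reference triangle: [PQR] = ½·(0·(8−0) + 5·(0−0) + (-8)·(0−8)) = ½·(0 + 0 + 64) = 32.
[SQR] = ½·((-23/13)·(8−0) + 5·(0−(40/13)) + (-8)·(40/13−8)) = ½·(-184/13 − 200/13 + 512/13) = 64/13, so the P-coordinate is (64/13)/32 = 2/13.
[PSR] = ½·(0·(40/13−0) + (-23/13)·(0−0) + (-8)·(0−(40/13))) = ½·(0 + 0 + 320/13) = 160/13, so the Q-coordinate is 5/13.
[PQS] = ½·(0·(8−(40/13)) + 5·(40/13−0) + (-23/13)·(0−8)) = ½·(0 + 200/13 + 184/13) = 192/13, so the R-coordinate is 6/13.

(2/13, 5/13, 6/13)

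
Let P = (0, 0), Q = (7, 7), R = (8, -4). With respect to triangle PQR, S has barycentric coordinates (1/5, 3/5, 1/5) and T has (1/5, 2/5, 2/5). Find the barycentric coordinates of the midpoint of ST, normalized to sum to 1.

(1/5, 1/2, 3/10)

Since both coordinate triples sum to 1, the midpoint's barycentrics are the componentwise average.
(1/5+1/5)/2 = 1/5; similarly 1/2 and 3/10.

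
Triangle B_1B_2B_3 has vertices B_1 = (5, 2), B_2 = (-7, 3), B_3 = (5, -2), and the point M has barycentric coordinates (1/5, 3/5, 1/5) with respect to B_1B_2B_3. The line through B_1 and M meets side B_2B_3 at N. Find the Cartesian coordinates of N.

Line B_1M meets B_2B_3 where the B_1-coordinate vanishes; zeroing M's B_1-weight and renormalizing leaves B_2, B_3-weights 3/5 : 1/5 → (3/4, 1/4).
So N = (3/4)·B_2 + (1/4)·B_3 = (-4, 7/4).

(-4, 7/4)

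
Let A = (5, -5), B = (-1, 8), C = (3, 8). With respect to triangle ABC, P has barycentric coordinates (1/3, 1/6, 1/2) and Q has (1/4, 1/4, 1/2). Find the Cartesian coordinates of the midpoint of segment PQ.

(11/4, 101/24)

Barycentric coordinates of the midpoint are the average: (7/24, 5/24, 1/2).
Converting: (7/24)·A + (5/24)·B + (1/2)·C = (11/4, 101/24).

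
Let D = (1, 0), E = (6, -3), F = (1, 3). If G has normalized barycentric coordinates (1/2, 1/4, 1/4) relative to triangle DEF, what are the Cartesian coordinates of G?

(9/4, 0)

G = (1/2)·D + (1/4)·E + (1/4)·F.
x-coordinate: (1/2)·1 + (1/4)·6 + (1/4)·1 = 9/4.
y-coordinate: (1/2)·0 + (1/4)·(-3) + (1/4)·3 = 0.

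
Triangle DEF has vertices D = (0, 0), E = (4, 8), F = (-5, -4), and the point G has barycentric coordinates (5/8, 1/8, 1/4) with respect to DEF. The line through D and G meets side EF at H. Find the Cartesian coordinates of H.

(-2, 0)

Line DG meets EF where the D-coordinate vanishes; zeroing G's D-weight and renormalizing leaves E, F-weights 1/8 : 1/4 → (1/3, 2/3).
So H = (1/3)·E + (2/3)·F = (-2, 0).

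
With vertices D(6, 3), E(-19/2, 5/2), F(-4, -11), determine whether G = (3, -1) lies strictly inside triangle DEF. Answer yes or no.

yes

Barycentric coordinates of G: (299/424, 1/106, 121/424).
The three coordinates are positive, positive, positive; a point is interior exactly when all three are positive.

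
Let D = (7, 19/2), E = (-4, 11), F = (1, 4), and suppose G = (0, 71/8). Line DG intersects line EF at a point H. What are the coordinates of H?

Barycentric coordinates of G with respect to DEF: (1/4, 1/2, 1/4).
On side EF the D-coordinate is zero; dropping G's D-weight 1/4 and renormalizing the remaining 1/2 : 1/4 gives weights 2/3, 1/3 on E, F.
H = (2/3)·(-4, 11) + (1/3)·(1, 4) = (-7/3, 26/3).

(-7/3, 26/3)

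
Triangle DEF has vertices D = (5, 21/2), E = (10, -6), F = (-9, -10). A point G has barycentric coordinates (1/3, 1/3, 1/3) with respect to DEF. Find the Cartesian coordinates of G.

G = (1/3)·D + (1/3)·E + (1/3)·F.
x-coordinate: (1/3)·5 + (1/3)·10 + (1/3)·(-9) = 2.
y-coordinate: (1/3)·(21/2) + (1/3)·(-6) + (1/3)·(-10) = -11/6.

(2, -11/6)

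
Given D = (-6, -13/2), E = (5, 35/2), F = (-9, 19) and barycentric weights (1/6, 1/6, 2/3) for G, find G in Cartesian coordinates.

(-37/6, 29/2)

G = (1/6)·D + (1/6)·E + (2/3)·F.
x-coordinate: (1/6)·(-6) + (1/6)·5 + (2/3)·(-9) = -37/6.
y-coordinate: (1/6)·(-13/2) + (1/6)·(35/2) + (2/3)·19 = 29/2.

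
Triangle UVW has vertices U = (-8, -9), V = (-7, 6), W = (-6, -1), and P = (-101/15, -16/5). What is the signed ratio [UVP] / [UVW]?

[UVW] = ½·((-8)·(6−(-1)) + (-7)·(-1−(-9)) + (-6)·(-9−6)) = ½·(-56 − 56 + 90) = -11.
[UVP] = ½·((-8)·(6−(-16/5)) + (-7)·(-16/5−(-9)) + (-101/15)·(-9−6)) = ½·(-368/5 − 203/5 + 101) = -33/5, so the ratio is (-33/5)/(-11) = 3/5.

3/5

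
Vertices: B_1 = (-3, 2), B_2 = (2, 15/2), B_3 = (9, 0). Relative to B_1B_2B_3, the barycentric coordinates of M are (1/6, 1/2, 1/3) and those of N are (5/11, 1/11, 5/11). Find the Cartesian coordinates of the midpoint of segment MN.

Barycentric coordinates of the midpoint are the average: (41/132, 13/44, 13/33).
Converting: (41/132)·B_1 + (13/44)·B_2 + (13/33)·B_3 = (141/44, 749/264).

(141/44, 749/264)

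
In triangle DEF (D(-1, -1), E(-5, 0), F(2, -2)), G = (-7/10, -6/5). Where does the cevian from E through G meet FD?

(8/7, -12/7)

Barycentric coordinates of G with respect to DEF: (1/5, 3/10, 1/2).
On side FD the E-coordinate is zero; dropping G's E-weight 3/10 and renormalizing the remaining 1/2 : 1/5 gives weights 5/7, 2/7 on F, D.
H = (5/7)·(2, -2) + (2/7)·(-1, -1) = (8/7, -12/7).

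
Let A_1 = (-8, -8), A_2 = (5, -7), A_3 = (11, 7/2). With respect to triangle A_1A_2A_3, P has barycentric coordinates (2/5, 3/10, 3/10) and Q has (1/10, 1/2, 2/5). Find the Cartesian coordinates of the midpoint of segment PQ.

Barycentric coordinates of the midpoint are the average: (1/4, 2/5, 7/20).
Converting: (1/4)·A_1 + (2/5)·A_2 + (7/20)·A_3 = (77/20, -143/40).

(77/20, -143/40)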